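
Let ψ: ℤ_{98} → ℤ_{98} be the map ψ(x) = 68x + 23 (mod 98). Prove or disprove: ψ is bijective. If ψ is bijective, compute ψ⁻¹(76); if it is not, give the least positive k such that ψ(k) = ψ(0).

49

We have gcd(68, 98) = 2 > 1. Taking a = 0 and b = 49: ψ(0) = 23 and ψ(49) = 68·49 + 23 = 3355 ≡ 23 (mod 98).
So ψ(0) = ψ(49) while 0 ≠ 49, so ψ is not injective, hence not bijective.
Since ψ is not bijective, we find the least positive k with ψ(k) = ψ(0): this means 68k ≡ 0 (mod 98), i.e. 98 ∣ 68k. Since gcd(68, 98) = 2, dividing through by 2 this holds exactly when 49 ∣ 34k, and as gcd(34, 49) = 1, exactly when 49 ∣ k.
The smallest positive such k is 49.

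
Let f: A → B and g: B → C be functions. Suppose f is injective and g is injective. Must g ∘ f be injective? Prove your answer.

injective

Suppose (g ∘ f)(a) = (g ∘ f)(b), i.e. g(f(a)) = g(f(b)).
Since g is injective, f(a) = f(b). Since f is injective, a = b. Hence g ∘ f is injective.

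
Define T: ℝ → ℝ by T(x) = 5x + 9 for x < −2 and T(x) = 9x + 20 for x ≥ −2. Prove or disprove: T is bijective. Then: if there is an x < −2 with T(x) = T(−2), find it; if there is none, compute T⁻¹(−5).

-14/5

Both pieces are strictly increasing (slopes 5 and 9), so each is injective on its own interval.
The left piece maps (−∞, −2) onto (−∞, −1); the right piece maps [−2, ∞) onto [2, ∞).
The images leave a gap (−1 has no preimage), so T is not surjective, hence not bijective.
Because the two images are disjoint, no x < −2 has T(x) = T(−2), so we compute T⁻¹(−5): −5 lies in (−∞, −1), so solve 5x + 9 = −5: x = (−5 − 9)/5 = −14/5.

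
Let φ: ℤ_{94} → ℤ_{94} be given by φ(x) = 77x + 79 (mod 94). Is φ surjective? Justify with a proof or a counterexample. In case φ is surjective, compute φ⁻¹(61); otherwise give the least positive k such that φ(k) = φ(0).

Since gcd(77, 94) = 1, 77 is invertible modulo 94. Euclid's algorithm: 94 = 1·77 + 17, 77 = 4·17 + 9, 17 = 1·9 + 8, 9 = 1·8 + 1; back-substituting gives 1 = 11·77 − 9·94, so 77⁻¹ ≡ 11 (mod 94).
For any y ∈ ℤ_{94}, x = 11(y − 79) mod 94 satisfies φ(x) = 77·11(y − 79) + 79 ≡ y (since 77·11 ≡ 1 mod 94). So every y has a preimage.
Hence φ is surjective.
Since φ is surjective, we find φ⁻¹(61): we need 77x ≡ 61 − 79 ≡ 76 (mod 94). Using 77⁻¹ = 11: x ≡ 11·76 = 836 = 8·94 + 84, so x = 84.
Check: φ(84) = 77·84 + 79 = 6547 = 69·94 + 61 ≡ 61 (mod 94).

84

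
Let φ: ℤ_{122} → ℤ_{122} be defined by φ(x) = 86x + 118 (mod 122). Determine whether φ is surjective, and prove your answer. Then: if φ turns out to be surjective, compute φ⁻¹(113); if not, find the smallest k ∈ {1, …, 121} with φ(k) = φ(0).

61

Since gcd(86, 122) = 2, we have 86x ≡ 0 (mod 2) for all x, so φ(x) ≡ 0 (mod 2).
But 1 ≢ 0 (mod 2), so 1 ∈ ℤ_{122} has no preimage. So φ is not surjective.
Since φ is not surjective, we find the least positive k with φ(k) = φ(0): this means 86k ≡ 0 (mod 122), i.e. 122 ∣ 86k. Since gcd(86, 122) = 2, dividing through by 2 this holds exactly when 61 ∣ 43k, and as gcd(43, 61) = 1, exactly when 61 ∣ k.
The smallest positive such k is 61.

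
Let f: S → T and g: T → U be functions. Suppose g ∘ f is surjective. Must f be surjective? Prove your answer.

not surjective

No. Take S = {1}, T = {1, 2, 3, 4}, U = {1}, f(a) = 1 for every a ∈ S, and g(b) = 1 for every b ∈ T.
Then g ∘ f is surjective onto {1}, but 4 ∈ T has no preimage under f, so f is not surjective.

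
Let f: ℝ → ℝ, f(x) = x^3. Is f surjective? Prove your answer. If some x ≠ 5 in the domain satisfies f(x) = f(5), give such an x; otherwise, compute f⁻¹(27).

For any y ∈ ℝ, x = y^{1/3} ∈ ℝ gives f(x) = y, so f is surjective.
Since x ↦ x^3 is strictly increasing on ℝ, it is injective there, so no x ≠ 5 in the domain has f(x) = f(5). We therefore compute f⁻¹(27) = 27^{1/3} = 3 (indeed 3^3 = 27).

3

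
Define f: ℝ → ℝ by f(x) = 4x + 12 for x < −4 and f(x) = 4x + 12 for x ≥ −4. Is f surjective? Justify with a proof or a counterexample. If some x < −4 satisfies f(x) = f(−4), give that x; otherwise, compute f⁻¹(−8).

Both pieces are strictly increasing (slopes 4 and 4), so each is injective on its own interval.
The left piece maps (−∞, −4) onto (−∞, −4); the right piece maps [−4, ∞) onto [−4, ∞).
These images together cover ℝ, so f is surjective.
Because the two images are disjoint, no x < −4 has f(x) = f(−4), so we compute f⁻¹(−8): −8 lies in (−∞, −4), so solve 4x + 12 = −8: x = (−8 − 12)/4 = −5.

-5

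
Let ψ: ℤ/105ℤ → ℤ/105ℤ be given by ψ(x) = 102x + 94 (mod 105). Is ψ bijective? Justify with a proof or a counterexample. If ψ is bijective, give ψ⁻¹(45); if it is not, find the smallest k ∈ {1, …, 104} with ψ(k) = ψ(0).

We have gcd(102, 105) = 3 > 1. Taking u = 0 and v = 35: ψ(0) = 94 and ψ(35) = 102·35 + 94 = 3664 ≡ 94 (mod 105).
So ψ(0) = ψ(35) while 0 ≠ 35, thus ψ is not injective, hence not bijective.
Since ψ is not bijective, we find the least positive k with ψ(k) = ψ(0): this means 102k ≡ 0 (mod 105), i.e. 105 ∣ 102k. Since gcd(102, 105) = 3, dividing through by 3 this holds exactly when 35 ∣ 34k, and as gcd(34, 35) = 1, exactly when 35 ∣ k.
The smallest positive such k is 35.

35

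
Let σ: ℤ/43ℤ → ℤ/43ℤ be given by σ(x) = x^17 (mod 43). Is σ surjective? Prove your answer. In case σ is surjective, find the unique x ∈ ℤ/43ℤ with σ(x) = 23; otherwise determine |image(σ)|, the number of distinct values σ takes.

17

Since 43 is prime, the nonzero elements of ℤ/43ℤ form a cyclic group of order 42.
As gcd(17, 42) = 1, raising to the 17th power is a bijection on this group: if s^17 ≡ t^17 then (st^{−1})^17 = 1, and the only element of order dividing gcd(17, 42) = 1 is 1, so s = t.
With σ(0) = 0 this makes σ injective on all of ℤ/43ℤ, hence bijective (finite equal-size domain and codomain). In particular σ is surjective.
Since σ is surjective, we find the preimage of 23. The inverse of x ↦ x^17 on (ℤ/43ℤ)^× is x ↦ x^5, because 17·5 = 85 = 2·42 + 1 ≡ 1 (mod 42) and x^{42} = 1 for x ≠ 0 (Fermat). So σ⁻¹(23) = 23^5 mod 43.
Repeated squaring mod 43: 23^1 ≡ 23, 23^2 ≡ 23² = 529 ≡ 13, 23^4 ≡ 13² = 169 ≡ 40. Since 5 = 4 + 1, 23^5 ≡ 40·23: 40·23 = 920 ≡ 17. So 23^5 ≡ 17 (mod 43).
Hence σ⁻¹(23) = 17.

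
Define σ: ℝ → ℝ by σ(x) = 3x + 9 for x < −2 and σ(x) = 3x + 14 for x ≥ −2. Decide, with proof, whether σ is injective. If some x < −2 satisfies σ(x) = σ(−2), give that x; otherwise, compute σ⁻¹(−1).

-10/3

Both pieces are strictly increasing (slopes 3 and 3), so each is injective on its own interval.
The left piece maps (−∞, −2) onto (−∞, 3); the right piece maps [−2, ∞) onto [8, ∞).
These images are disjoint, so no value is attained by both pieces. So σ is injective.
Because the two images are disjoint, no x < −2 has σ(x) = σ(−2), so we compute σ⁻¹(−1): −1 lies in (−∞, 3), so solve 3x + 9 = −1: x = (−1 − 9)/3 = −10/3.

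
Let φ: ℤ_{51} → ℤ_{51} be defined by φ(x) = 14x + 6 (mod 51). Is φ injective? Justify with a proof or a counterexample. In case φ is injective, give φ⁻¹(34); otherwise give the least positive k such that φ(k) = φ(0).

Recall: injectivity means: for all x_1, x_2 in the domain, φ(x_1) = φ(x_2) implies x_1 = x_2.
If φ(x_1) = φ(x_2), then 14x_1 ≡ 14x_2 (mod 51). Because gcd(14, 51) = 1, we may cancel 14 to get x_1 ≡ x_2 (mod 51).
Hence φ is injective.
We now compute 14⁻¹ mod 51 explicitly. Euclid's algorithm: 51 = 3·14 + 9, 14 = 1·9 + 5, 9 = 1·5 + 4, 5 = 1·4 + 1; back-substituting gives 1 = 11·14 − 3·51, so 14⁻¹ ≡ 11 (mod 51).
Since φ is injective, we find φ⁻¹(34): we need 14x ≡ 34 − 6 ≡ 28 (mod 51). Using 14⁻¹ = 11: x ≡ 11·28 = 308 = 6·51 + 2, so x = 2.
Check: φ(2) = 14·2 + 6 = 34 ≡ 34 (mod 51).

2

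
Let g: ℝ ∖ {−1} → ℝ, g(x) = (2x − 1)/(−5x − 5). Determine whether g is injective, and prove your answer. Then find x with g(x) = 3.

Suppose g(a) = g(b). Cross-multiplying: (2a − 1)(−5b − 5) = (2b − 1)(−5a − 5).
Expanding both sides and cancelling the symmetric terms leaves −15·(a − b) = 0. Since −15 ≠ 0, a = b. Thus g is injective.
Solving g(x) = 3: cross-multiplying gives 2x − 1 = 3(−5x − 5), which rearranges to 17x = −14, so x = −14/17.

-14/17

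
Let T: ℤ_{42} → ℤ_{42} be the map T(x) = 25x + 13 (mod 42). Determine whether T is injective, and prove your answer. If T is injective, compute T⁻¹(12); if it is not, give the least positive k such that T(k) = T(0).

Recall that T is injective when T(s) = T(t) forces s = t.
If T(s) = T(t), then 25s ≡ 25t (mod 42). Because gcd(25, 42) = 1, we may cancel 25 to get s ≡ t (mod 42).
So T is injective.
We now compute 25⁻¹ mod 42 explicitly. Euclid's algorithm: 42 = 1·25 + 17, 25 = 1·17 + 8, 17 = 2·8 + 1; back-substituting gives 1 = 37·25 − 22·42, so 25⁻¹ ≡ 37 (mod 42).
Since T is injective, we compute T⁻¹(12): solve 25x + 13 ≡ 12 (mod 42), i.e. 25x ≡ 41 (mod 42).
Multiplying by 25⁻¹ = 37 gives x ≡ 37·41 = 1517 = 36·42 + 5 ≡ 5 (mod 42).
Check: T(5) = 25·5 + 13 = 138 = 3·42 + 12 ≡ 12 (mod 42).

5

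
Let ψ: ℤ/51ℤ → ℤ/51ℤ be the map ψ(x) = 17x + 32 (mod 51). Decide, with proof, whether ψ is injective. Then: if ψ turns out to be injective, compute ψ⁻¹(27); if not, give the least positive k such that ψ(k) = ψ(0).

Recall: injectivity means: for all s, t in the domain, ψ(s) = ψ(t) implies s = t.
We have gcd(17, 51) = 17 > 1. Taking s = 0 and t = 3: ψ(0) = 32 and ψ(3) = 17·3 + 32 = 83 ≡ 32 (mod 51).
So ψ(0) = ψ(3) while 0 ≠ 3, so ψ is not injective.
Since ψ is not injective, we find the least positive k with ψ(k) = ψ(0): this means 17k ≡ 0 (mod 51), i.e. 51 ∣ 17k. Since gcd(17, 51) = 17, dividing through by 17 this holds exactly when 3 ∣ k.
The smallest positive such k is 3.

3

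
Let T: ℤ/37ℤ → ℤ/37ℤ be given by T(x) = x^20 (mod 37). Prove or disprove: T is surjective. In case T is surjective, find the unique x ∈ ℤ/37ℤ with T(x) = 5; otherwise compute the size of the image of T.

10

T(1) = 1^20 = 1.
T(6): Repeated squaring mod 37: 6^1 ≡ 6, 6^2 ≡ 6² = 36, 6^4 ≡ 36² = 1296 ≡ 1, 6^8 ≡ 1² = 1, 6^16 ≡ 1² = 1. Since 20 = 16 + 4, 6^20 ≡ 1·1: 1·1 = 1. So 6^20 ≡ 1 (mod 37).
So T(1) = T(6) = 1 while 1 ≠ 6, thus T is not injective.
A non-injective map from the 37-element set ℤ/37ℤ to itself takes at most 36 distinct values, so it cannot be surjective. So T is not surjective.
Since T is not surjective, we determine |image(T)|. Computing x^20 mod 37 for each x (by repeated squaring, reducing mod 37 at every step), the values T(0), T(1), …, T(36) are: 0, 1, 33, 9, 16, 12, 1, 12, 10, 7, 26, 10, 33, 16, 26, 34, 34, 7, 9, 9, 7, 34, 34, 26, 16, 33, 10, 26, 7, 10, 12, 1, 12, 16, 9, 33, 1.
The distinct values are {0, 1, 7, 9, 10, 12, 16, 26, 33, 34}; there are 10 of them.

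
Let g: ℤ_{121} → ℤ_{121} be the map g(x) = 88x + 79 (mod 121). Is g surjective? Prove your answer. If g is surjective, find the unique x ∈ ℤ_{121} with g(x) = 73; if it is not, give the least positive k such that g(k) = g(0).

11

Since gcd(88, 121) = 11, we have 88x ≡ 0 (mod 11) for all x, so g(x) ≡ 2 (mod 11).
But 0 ≢ 2 (mod 11), so 0 ∈ ℤ_{121} has no preimage. Thus g is not surjective.
Since g is not surjective, we find the least positive k with g(k) = g(0): this means 88k ≡ 0 (mod 121), i.e. 121 ∣ 88k. Since gcd(88, 121) = 11, dividing through by 11 this holds exactly when 11 ∣ 8k, and as gcd(8, 11) = 1, exactly when 11 ∣ k.
The smallest positive such k is 11.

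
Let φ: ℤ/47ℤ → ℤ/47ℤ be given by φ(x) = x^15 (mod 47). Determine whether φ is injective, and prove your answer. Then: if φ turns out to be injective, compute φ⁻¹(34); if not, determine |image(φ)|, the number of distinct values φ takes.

Since 47 is prime, the nonzero elements of ℤ/47ℤ form a cyclic group of order 46.
As gcd(15, 46) = 1, raising to the 15th power is a bijection on this group: if a^15 ≡ b^15 then (ab^{−1})^15 = 1, and the only element of order dividing gcd(15, 46) = 1 is 1, so a = b.
With φ(0) = 0 this makes φ injective on all of ℤ/47ℤ, hence bijective (finite equal-size domain and codomain). In particular φ is injective.
Since φ is injective, we find the preimage of 34. The inverse of x ↦ x^15 on (ℤ/47ℤ)^× is x ↦ x^43, because 15·43 = 645 = 14·46 + 1 ≡ 1 (mod 46) and x^{46} = 1 for x ≠ 0 (Fermat). So φ⁻¹(34) = 34^43 mod 47.
Repeated squaring mod 47: 34^1 ≡ 34, 34^2 ≡ 34² = 1156 ≡ 28, 34^4 ≡ 28² = 784 ≡ 32, 34^8 ≡ 32² = 1024 ≡ 37, 34^16 ≡ 37² = 1369 ≡ 6, 34^32 ≡ 6² = 36. Since 43 = 32 + 8 + 2 + 1, 34^43 ≡ 36·37·28·34: 36·37 = 1332 ≡ 16, then 16·28 = 448 ≡ 25, then 25·34 = 850 ≡ 4. So 34^43 ≡ 4 (mod 47).
Hence φ⁻¹(34) = 4.

4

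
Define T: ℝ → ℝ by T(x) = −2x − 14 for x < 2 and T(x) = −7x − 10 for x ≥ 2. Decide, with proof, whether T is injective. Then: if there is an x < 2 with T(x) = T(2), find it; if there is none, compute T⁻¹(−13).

-1/2

Both pieces are strictly decreasing (slopes −2 and −7), so each is injective on its own interval.
The left piece maps (−∞, 2) onto (−18, ∞); the right piece maps [2, ∞) onto (−∞, −24].
These images are disjoint, so no value is attained by both pieces. Thus T is injective.
Because the two images are disjoint, no x < 2 has T(x) = T(2), so we compute T⁻¹(−13): −13 lies in (−18, ∞), so solve −2x − 14 = −13: x = (−13 + 14)/(−2) = −1/2.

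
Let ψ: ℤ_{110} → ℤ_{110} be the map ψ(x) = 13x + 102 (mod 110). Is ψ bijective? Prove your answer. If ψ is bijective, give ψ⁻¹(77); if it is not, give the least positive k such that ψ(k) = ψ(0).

Recall that ψ is injective if ψ(s) = ψ(t) implies s = t.
If ψ(s) = ψ(t), then 13s ≡ 13t (mod 110). Because gcd(13, 110) = 1, we may cancel 13 to get s ≡ t (mod 110).
We now compute 13⁻¹ mod 110 explicitly. Euclid's algorithm: 110 = 8·13 + 6, 13 = 2·6 + 1; back-substituting gives 1 = 17·13 − 2·110, so 13⁻¹ ≡ 17 (mod 110).
Then y ↦ 17(y − 102) is a two-sided inverse to ψ, so every y ∈ ℤ_{110} has a preimage.
Thus ψ is bijective.
Since ψ is bijective, we compute ψ⁻¹(77): solve 13x + 102 ≡ 77 (mod 110), i.e. 13x ≡ 85 (mod 110).
Multiplying by 13⁻¹ = 17 gives x ≡ 17·85 = 1445 = 13·110 + 15 ≡ 15 (mod 110).
Check: ψ(15) = 13·15 + 102 = 297 = 2·110 + 77 ≡ 77 (mod 110).

15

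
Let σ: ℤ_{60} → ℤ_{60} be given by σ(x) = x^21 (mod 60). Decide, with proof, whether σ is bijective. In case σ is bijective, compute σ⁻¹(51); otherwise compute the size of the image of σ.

σ(0) = 0^21 = 0.
σ(30): Repeated squaring mod 60: 30^1 ≡ 30, 30^2 ≡ 30² = 900 ≡ 0, 30^4 ≡ 0² = 0, 30^8 ≡ 0² = 0, 30^16 ≡ 0² = 0. Since 21 = 16 + 4 + 1, 30^21 ≡ 0·0·30: 0·0 = 0, then 0·30 = 0. So 30^21 ≡ 0 (mod 60).
So σ(0) = σ(30) = 0 while 0 ≠ 30, so σ is not injective, hence not bijective.
Since σ is not bijective, we determine |image(σ)|. Computing x^21 mod 60 for each x (by repeated squaring, reducing mod 60 at every step), the values σ(0), σ(1), …, σ(59) are: 0, 1, 32, 3, 4, 5, 36, 7, 8, 9, 40, 11, 12, 13, 44, 15, 16, 17, 48, 19, 20, 21, 52, 23, 24, 25, 56, 27, 28, 29, 0, 31, 32, 33, 4, 35, 36, 37, 8, 39, 40, 41, 12, 43, 44, 45, 16, 47, 48, 49, 20, 51, 52, 53, 24, 55, 56, 57, 28, 59.
The distinct values are {0, 1, 3, 4, 5, 7, 8, 9, 11, 12, 13, 15, 16, 17, 19, 20, 21, 23, 24, 25, 27, 28, 29, 31, 32, 33, 35, 36, 37, 39, 40, 41, 43, 44, 45, 47, 48, 49, 51, 52, 53, 55, 56, 57, 59}; there are 45 of them.

45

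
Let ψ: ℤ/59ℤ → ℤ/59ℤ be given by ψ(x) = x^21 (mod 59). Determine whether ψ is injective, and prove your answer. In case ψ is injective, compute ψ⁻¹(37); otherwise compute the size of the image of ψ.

Since 59 is prime, the nonzero elements of ℤ/59ℤ form a cyclic group of order 58.
As gcd(21, 58) = 1, raising to the 21st power is a bijection on this group: if a^21 ≡ b^21 then (ab^{−1})^21 = 1, and the only element of order dividing gcd(21, 58) = 1 is 1, so a = b.
With ψ(0) = 0 this makes ψ injective on all of ℤ/59ℤ, hence bijective (finite equal-size domain and codomain). In particular ψ is injective.
Since ψ is injective, we find the preimage of 37. The inverse of x ↦ x^21 on (ℤ/59ℤ)^× is x ↦ x^47, because 21·47 = 987 = 17·58 + 1 ≡ 1 (mod 58) and x^{58} = 1 for x ≠ 0 (Fermat). So ψ⁻¹(37) = 37^47 mod 59.
Repeated squaring mod 59: 37^1 ≡ 37, 37^2 ≡ 37² = 1369 ≡ 12, 37^4 ≡ 12² = 144 ≡ 26, 37^8 ≡ 26² = 676 ≡ 27, 37^16 ≡ 27² = 729 ≡ 21, 37^32 ≡ 21² = 441 ≡ 28. Since 47 = 32 + 8 + 4 + 2 + 1, 37^47 ≡ 28·27·26·12·37: 28·27 = 756 ≡ 48, then 48·26 = 1248 ≡ 9, then 9·12 = 108 ≡ 49, then 49·37 = 1813 ≡ 43. So 37^47 ≡ 43 (mod 59).
Hence ψ⁻¹(37) = 43.

43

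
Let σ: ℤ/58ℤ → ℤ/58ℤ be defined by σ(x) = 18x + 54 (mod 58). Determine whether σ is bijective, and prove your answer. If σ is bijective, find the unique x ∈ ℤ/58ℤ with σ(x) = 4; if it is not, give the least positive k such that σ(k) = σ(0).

We have gcd(18, 58) = 2 > 1. Taking x_1 = 0 and x_2 = 29: σ(0) = 54 and σ(29) = 18·29 + 54 = 576 ≡ 54 (mod 58).
So σ(0) = σ(29) while 0 ≠ 29, thus σ is not injective, hence not bijective.
Since σ is not bijective, we find the least positive k with σ(k) = σ(0): this means 18k ≡ 0 (mod 58), i.e. 58 ∣ 18k. Since gcd(18, 58) = 2, dividing through by 2 this holds exactly when 29 ∣ 9k, and as gcd(9, 29) = 1, exactly when 29 ∣ k.
The smallest positive such k is 29.

29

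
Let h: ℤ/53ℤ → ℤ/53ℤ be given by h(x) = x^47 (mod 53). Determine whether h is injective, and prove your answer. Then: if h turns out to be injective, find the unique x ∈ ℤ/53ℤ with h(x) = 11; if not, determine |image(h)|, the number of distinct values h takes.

Since 53 is prime, the nonzero elements of ℤ/53ℤ form a cyclic group of order 52.
As gcd(47, 52) = 1, raising to the 47th power is a bijection on this group: if x_1^47 ≡ x_2^47 then (x_1x_2^{−1})^47 = 1, and the only element of order dividing gcd(47, 52) = 1 is 1, so x_1 = x_2.
With h(0) = 0 this makes h injective on all of ℤ/53ℤ, hence bijective (finite equal-size domain and codomain). In particular h is injective.
Since h is injective, we find the preimage of 11. The inverse of x ↦ x^47 on (ℤ/53ℤ)^× is x ↦ x^31, because 47·31 = 1457 = 28·52 + 1 ≡ 1 (mod 52) and x^{52} = 1 for x ≠ 0 (Fermat). So h⁻¹(11) = 11^31 mod 53.
Repeated squaring mod 53: 11^1 ≡ 11, 11^2 ≡ 11² = 121 ≡ 15, 11^4 ≡ 15² = 225 ≡ 13, 11^8 ≡ 13² = 169 ≡ 10, 11^16 ≡ 10² = 100 ≡ 47. Since 31 = 16 + 8 + 4 + 2 + 1, 11^31 ≡ 47·10·13·15·11: 47·10 = 470 ≡ 46, then 46·13 = 598 ≡ 15, then 15·15 = 225 ≡ 13, then 13·11 = 143 ≡ 37. So 11^31 ≡ 37 (mod 53).
Hence h⁻¹(11) = 37.

37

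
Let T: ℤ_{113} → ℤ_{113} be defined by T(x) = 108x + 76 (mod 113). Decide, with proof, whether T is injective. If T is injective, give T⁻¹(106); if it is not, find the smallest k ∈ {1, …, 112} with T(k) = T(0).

107

If T(a) = T(b), then 108a ≡ 108b (mod 113). Because gcd(108, 113) = 1, we may cancel 108 to get a ≡ b (mod 113).
Thus T is injective.
We now compute 108⁻¹ mod 113 explicitly. Euclid's algorithm: 113 = 1·108 + 5, 108 = 21·5 + 3, 5 = 1·3 + 2, 3 = 1·2 + 1; back-substituting gives 1 = 45·108 − 43·113, so 108⁻¹ ≡ 45 (mod 113).
Since T is injective, we find T⁻¹(106): we need 108x ≡ 106 − 76 ≡ 30 (mod 113). Using 108⁻¹ = 45: x ≡ 45·30 = 1350 = 11·113 + 107, so x = 107.
Check: T(107) = 108·107 + 76 = 11632 = 102·113 + 106 ≡ 106 (mod 113).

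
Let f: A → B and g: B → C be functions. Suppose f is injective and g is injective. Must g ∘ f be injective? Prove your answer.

Suppose (g ∘ f)(s) = (g ∘ f)(t), i.e. g(f(s)) = g(f(t)).
Since g is injective, f(s) = f(t). Since f is injective, s = t. So g ∘ f is injective.

injective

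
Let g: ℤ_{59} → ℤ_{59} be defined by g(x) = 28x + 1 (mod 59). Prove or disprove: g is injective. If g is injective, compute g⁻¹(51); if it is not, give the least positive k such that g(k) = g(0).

6

Suppose g(x_1) = g(x_2) in ℤ_{59}. Then 28x_1 + 1 ≡ 28x_2 + 1 (mod 59), thus 28(x_1 − x_2) ≡ 0 (mod 59).
Since gcd(28, 59) = 1, 28 is invertible modulo 59, hence x_1 − x_2 ≡ 0 (mod 59), i.e. x_1 = x_2.
Thus g is injective.
We now compute 28⁻¹ mod 59 explicitly. Euclid's algorithm: 59 = 2·28 + 3, 28 = 9·3 + 1; back-substituting gives 1 = 19·28 − 9·59, so 28⁻¹ ≡ 19 (mod 59).
Since g is injective, we find g⁻¹(51): we need 28x ≡ 51 − 1 ≡ 50 (mod 59). Using 28⁻¹ = 19: x ≡ 19·50 = 950 = 16·59 + 6, so x = 6.
Check: g(6) = 28·6 + 1 = 169 = 2·59 + 51 ≡ 51 (mod 59).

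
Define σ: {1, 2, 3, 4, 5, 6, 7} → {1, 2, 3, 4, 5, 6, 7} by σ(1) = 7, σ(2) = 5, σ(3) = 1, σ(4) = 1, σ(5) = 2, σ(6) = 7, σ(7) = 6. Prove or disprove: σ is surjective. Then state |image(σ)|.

No element maps to 3, so σ is not surjective.
The image of σ is {1, 2, 5, 6, 7}, which has 5 elements.

5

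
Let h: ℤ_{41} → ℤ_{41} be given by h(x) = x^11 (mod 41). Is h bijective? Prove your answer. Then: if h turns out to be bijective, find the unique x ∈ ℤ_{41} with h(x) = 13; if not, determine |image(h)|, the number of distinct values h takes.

35

Since 41 is prime, the nonzero elements of ℤ_{41} form a cyclic group of order 40.
As gcd(11, 40) = 1, raising to the 11th power is a bijection on this group: if a^11 ≡ b^11 then (ab^{−1})^11 = 1, and the only element of order dividing gcd(11, 40) = 1 is 1, so a = b.
With h(0) = 0 this makes h injective on all of ℤ_{41}, hence bijective (finite equal-size domain and codomain). In particular h is bijective.
Since h is bijective, we find the preimage of 13. The inverse of x ↦ x^11 on (ℤ_{41})^× is x ↦ x^11, because 11·11 = 121 = 3·40 + 1 ≡ 1 (mod 40) and x^{40} = 1 for x ≠ 0 (Fermat). So h⁻¹(13) = 13^11 mod 41.
Repeated squaring mod 41: 13^1 ≡ 13, 13^2 ≡ 13² = 169 ≡ 5, 13^4 ≡ 5² = 25, 13^8 ≡ 25² = 625 ≡ 10. Since 11 = 8 + 2 + 1, 13^11 ≡ 10·5·13: 10·5 = 50 ≡ 9, then 9·13 = 117 ≡ 35. So 13^11 ≡ 35 (mod 41).
Hence h⁻¹(13) = 35.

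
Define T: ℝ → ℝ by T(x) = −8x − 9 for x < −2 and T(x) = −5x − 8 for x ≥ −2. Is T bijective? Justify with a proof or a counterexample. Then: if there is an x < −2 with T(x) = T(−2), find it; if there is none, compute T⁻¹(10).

Both pieces are strictly decreasing (slopes −8 and −5), so each is injective on its own interval.
The left piece maps (−∞, −2) onto (7, ∞); the right piece maps [−2, ∞) onto (−∞, 2].
The images leave a gap (7 has no preimage), so T is not surjective, hence not bijective.
Because the two images are disjoint, no x < −2 has T(x) = T(−2), so we compute T⁻¹(10): 10 lies in (7, ∞), so solve −8x − 9 = 10: x = (10 + 9)/(−8) = −19/8.

-19/8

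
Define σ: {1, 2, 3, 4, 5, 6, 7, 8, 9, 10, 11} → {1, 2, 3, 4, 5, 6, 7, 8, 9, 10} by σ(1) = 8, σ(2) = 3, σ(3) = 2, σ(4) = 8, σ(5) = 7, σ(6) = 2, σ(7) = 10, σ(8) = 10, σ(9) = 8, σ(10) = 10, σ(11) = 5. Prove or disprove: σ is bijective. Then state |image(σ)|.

6

σ(1) = 8 = σ(4) with 1 ≠ 4, so σ is not injective, hence not bijective.
The image of σ is {2, 3, 5, 7, 8, 10}, which has 6 elements.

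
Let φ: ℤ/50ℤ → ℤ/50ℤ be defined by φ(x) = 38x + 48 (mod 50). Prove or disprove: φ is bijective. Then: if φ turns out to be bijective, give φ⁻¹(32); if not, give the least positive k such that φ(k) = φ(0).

Recall: φ is injective if φ(a) = φ(b) implies a = b.
We have gcd(38, 50) = 2 > 1. Taking a = 0 and b = 25: φ(0) = 48 and φ(25) = 38·25 + 48 = 998 ≡ 48 (mod 50).
So φ(0) = φ(25) while 0 ≠ 25, so φ is not injective, hence not bijective.
Since φ is not bijective, we find the least positive k with φ(k) = φ(0): this means 38k ≡ 0 (mod 50), i.e. 50 ∣ 38k. Since gcd(38, 50) = 2, dividing through by 2 this holds exactly when 25 ∣ 19k, and as gcd(19, 25) = 1, exactly when 25 ∣ k.
The smallest positive such k is 25.

25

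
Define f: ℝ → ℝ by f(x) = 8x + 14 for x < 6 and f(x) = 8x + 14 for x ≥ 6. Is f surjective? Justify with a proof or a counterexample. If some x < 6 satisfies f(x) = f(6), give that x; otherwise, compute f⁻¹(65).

Both pieces are strictly increasing (slopes 8 and 8), so each is injective on its own interval.
The left piece maps (−∞, 6) onto (−∞, 62); the right piece maps [6, ∞) onto [62, ∞).
These images together cover ℝ, so f is surjective.
Because the two images are disjoint, no x < 6 has f(x) = f(6), so we compute f⁻¹(65): 65 lies in [62, ∞), so solve 8x + 14 = 65: x = (65 − 14)/8 = 51/8.

51/8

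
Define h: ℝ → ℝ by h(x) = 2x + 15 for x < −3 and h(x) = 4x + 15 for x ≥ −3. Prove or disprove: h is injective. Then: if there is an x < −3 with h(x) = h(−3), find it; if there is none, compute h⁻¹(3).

-6

Both pieces are strictly increasing (slopes 2 and 4), so each is injective on its own interval.
The left piece maps (−∞, −3) onto (−∞, 9); the right piece maps [−3, ∞) onto [3, ∞).
These images overlap. In particular h(−3) = 3 (right piece), and solving 2x + 15 = 3 on the left piece gives x = −6 < −3.
So h(−6) = h(−3) with −6 ≠ −3, and h is not injective. This x = −6 is the requested value below −3.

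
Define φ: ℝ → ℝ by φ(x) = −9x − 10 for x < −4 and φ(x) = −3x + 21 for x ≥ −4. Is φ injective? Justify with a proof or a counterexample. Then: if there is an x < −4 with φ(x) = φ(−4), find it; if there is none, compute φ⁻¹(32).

Both pieces are strictly decreasing (slopes −9 and −3), so each is injective on its own interval.
The left piece maps (−∞, −4) onto (26, ∞); the right piece maps [−4, ∞) onto (−∞, 33].
These images overlap. In particular φ(−4) = 33 (right piece), and solving −9x − 10 = 33 on the left piece gives x = −43/9 < −4.
So φ(−43/9) = φ(−4) with −43/9 ≠ −4, and φ is not injective. This x = −43/9 is the requested value below −4.

-43/9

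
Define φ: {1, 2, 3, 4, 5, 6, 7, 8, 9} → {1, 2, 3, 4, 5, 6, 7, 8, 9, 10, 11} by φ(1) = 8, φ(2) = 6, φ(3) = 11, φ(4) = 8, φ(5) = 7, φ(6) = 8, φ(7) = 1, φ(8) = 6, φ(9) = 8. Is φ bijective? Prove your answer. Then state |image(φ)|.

φ(1) = 8 = φ(4) with 1 ≠ 4, so φ is not injective, hence not bijective.
The image of φ is {1, 6, 7, 8, 11}, which has 5 elements.

5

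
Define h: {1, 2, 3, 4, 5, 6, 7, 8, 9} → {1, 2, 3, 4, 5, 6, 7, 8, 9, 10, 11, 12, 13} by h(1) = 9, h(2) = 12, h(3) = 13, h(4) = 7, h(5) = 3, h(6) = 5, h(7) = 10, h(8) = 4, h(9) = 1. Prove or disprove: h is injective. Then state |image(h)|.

The values h(1), …, h(9) are 9, 12, 13, 7, 3, 5, 10, 4, 1 — all distinct.
So h(u) = h(v) only when u = v, and h is injective.
The image of h is {1, 3, 4, 5, 7, 9, 10, 12, 13}, which has 9 elements.

9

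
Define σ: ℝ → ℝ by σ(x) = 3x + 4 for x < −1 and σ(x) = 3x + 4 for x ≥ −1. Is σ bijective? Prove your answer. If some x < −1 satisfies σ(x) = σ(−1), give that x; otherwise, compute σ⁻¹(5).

1/3

Both pieces are strictly increasing (slopes 3 and 3), so each is injective on its own interval.
The left piece maps (−∞, −1) onto (−∞, 1); the right piece maps [−1, ∞) onto [1, ∞).
Since 1 = 1, the images partition ℝ: σ is injective and surjective, hence bijective.
Because the two images are disjoint, no x < −1 has σ(x) = σ(−1), so we compute σ⁻¹(5): 5 lies in [1, ∞), so solve 3x + 4 = 5: x = (5 − 4)/3 = 1/3.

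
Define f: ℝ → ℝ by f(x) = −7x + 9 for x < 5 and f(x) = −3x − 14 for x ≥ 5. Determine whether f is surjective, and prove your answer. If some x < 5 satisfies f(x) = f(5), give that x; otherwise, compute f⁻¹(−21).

30/7

Both pieces are strictly decreasing (slopes −7 and −3), so each is injective on its own interval.
The left piece maps (−∞, 5) onto (−26, ∞); the right piece maps [5, ∞) onto (−∞, −29].
The union (−26, ∞) ∪ (−∞, −29] omits the interval between −26 and −29; in particular −26 has no preimage. So f is not surjective.
Because the two images are disjoint, no x < 5 has f(x) = f(5), so we compute f⁻¹(−21): −21 lies in (−26, ∞), so solve −7x + 9 = −21: x = (−21 − 9)/(−7) = 30/7.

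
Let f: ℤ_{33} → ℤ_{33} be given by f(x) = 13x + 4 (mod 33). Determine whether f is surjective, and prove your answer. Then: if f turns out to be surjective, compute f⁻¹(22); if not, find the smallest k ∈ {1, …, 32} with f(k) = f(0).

9

Since gcd(13, 33) = 1, 13 is invertible modulo 33. Euclid's algorithm: 33 = 2·13 + 7, 13 = 1·7 + 6, 7 = 1·6 + 1; back-substituting gives 1 = 28·13 − 11·33, so 13⁻¹ ≡ 28 (mod 33).
For any y ∈ ℤ_{33}, x = 28(y − 4) mod 33 satisfies f(x) = 13·28(y − 4) + 4 ≡ y (since 13·28 ≡ 1 mod 33). So every y has a preimage.
Therefore f is surjective.
Since f is surjective, we compute f⁻¹(22): solve 13x + 4 ≡ 22 (mod 33), i.e. 13x ≡ 18 (mod 33).
Multiplying by 13⁻¹ = 28 gives x ≡ 28·18 = 504 = 15·33 + 9 ≡ 9 (mod 33).
Check: f(9) = 13·9 + 4 = 121 = 3·33 + 22 ≡ 22 (mod 33).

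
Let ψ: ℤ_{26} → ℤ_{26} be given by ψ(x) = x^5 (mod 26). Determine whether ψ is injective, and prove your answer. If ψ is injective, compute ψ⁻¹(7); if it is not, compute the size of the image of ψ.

11

Computing x^5 mod 26 for each x (by repeated squaring, reducing mod 26 at every step), the values ψ(0), ψ(1), …, ψ(25) are: 0, 1, 6, 9, 10, 5, 2, 11, 8, 3, 4, 7, 12, 13, 14, 19, 22, 23, 18, 15, 24, 21, 16, 17, 20, 25.
Every element of ℤ_{26} appears exactly once in this list, so ψ is a bijection, and in particular injective.
Since ψ is injective, we read off the preimage of 7 from the same table: ψ(11) = 7, so ψ⁻¹(7) = 11.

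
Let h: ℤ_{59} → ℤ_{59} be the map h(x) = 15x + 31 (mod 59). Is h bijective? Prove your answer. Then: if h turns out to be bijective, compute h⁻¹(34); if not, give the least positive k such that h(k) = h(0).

If h(u) = h(v), then 15u ≡ 15v (mod 59). Because gcd(15, 59) = 1, we may cancel 15 to get u ≡ v (mod 59).
We now compute 15⁻¹ mod 59 explicitly. Euclid's algorithm: 59 = 3·15 + 14, 15 = 1·14 + 1; back-substituting gives 1 = 4·15 − 1·59, so 15⁻¹ ≡ 4 (mod 59).
Then y ↦ 4(y − 31) is a two-sided inverse to h, so every y ∈ ℤ_{59} has a preimage.
So h is bijective.
Since h is bijective, we compute h⁻¹(34): solve 15x + 31 ≡ 34 (mod 59), i.e. 15x ≡ 3 (mod 59).
Multiplying by 15⁻¹ = 4 gives x ≡ 4·3 = 12 ≡ 12 (mod 59).
Check: h(12) = 15·12 + 31 = 211 = 3·59 + 34 ≡ 34 (mod 59).

12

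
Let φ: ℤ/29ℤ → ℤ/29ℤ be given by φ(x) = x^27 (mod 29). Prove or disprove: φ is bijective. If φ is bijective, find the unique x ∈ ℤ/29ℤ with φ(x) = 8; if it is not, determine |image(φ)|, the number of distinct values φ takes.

11

Since 29 is prime, the nonzero elements of ℤ/29ℤ form a cyclic group of order 28.
As gcd(27, 28) = 1, raising to the 27th power is a bijection on this group: if a^27 ≡ b^27 then (ab^{−1})^27 = 1, and the only element of order dividing gcd(27, 28) = 1 is 1, so a = b.
With φ(0) = 0 this makes φ injective on all of ℤ/29ℤ, hence bijective (finite equal-size domain and codomain). In particular φ is bijective.
Since φ is bijective, we find the preimage of 8. The inverse of x ↦ x^27 on (ℤ/29ℤ)^× is x ↦ x^27, because 27·27 = 729 = 26·28 + 1 ≡ 1 (mod 28) and x^{28} = 1 for x ≠ 0 (Fermat). So φ⁻¹(8) = 8^27 mod 29.
Repeated squaring mod 29: 8^1 ≡ 8, 8^2 ≡ 8² = 64 ≡ 6, 8^4 ≡ 6² = 36 ≡ 7, 8^8 ≡ 7² = 49 ≡ 20, 8^16 ≡ 20² = 400 ≡ 23. Since 27 = 16 + 8 + 2 + 1, 8^27 ≡ 23·20·6·8: 23·20 = 460 ≡ 25, then 25·6 = 150 ≡ 5, then 5·8 = 40 ≡ 11. So 8^27 ≡ 11 (mod 29).
Hence φ⁻¹(8) = 11.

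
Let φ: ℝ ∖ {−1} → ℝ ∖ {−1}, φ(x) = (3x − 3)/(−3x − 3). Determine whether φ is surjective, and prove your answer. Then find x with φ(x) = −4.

For any y ≠ −1, solving y(−3x − 3) = 3x − 3 for x gives a well-defined x ≠ −1. So φ is surjective.
Solving φ(x) = −4: cross-multiplying gives 3x − 3 = −4(−3x − 3), which rearranges to −9x = 15, so x = −5/3.

-5/3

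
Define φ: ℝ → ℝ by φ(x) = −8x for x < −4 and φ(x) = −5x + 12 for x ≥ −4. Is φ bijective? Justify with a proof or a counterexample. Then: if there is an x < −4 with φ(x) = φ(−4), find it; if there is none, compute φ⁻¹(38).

-19/4

Both pieces are strictly decreasing (slopes −8 and −5), so each is injective on its own interval.
The left piece maps (−∞, −4) onto (32, ∞); the right piece maps [−4, ∞) onto (−∞, 32].
Since 32 = 32, the images partition ℝ: φ is injective and surjective, hence bijective.
Because the two images are disjoint, no x < −4 has φ(x) = φ(−4), so we compute φ⁻¹(38): 38 lies in (32, ∞), so solve −8x = 38: x = (38 − 0)/(−8) = −19/4.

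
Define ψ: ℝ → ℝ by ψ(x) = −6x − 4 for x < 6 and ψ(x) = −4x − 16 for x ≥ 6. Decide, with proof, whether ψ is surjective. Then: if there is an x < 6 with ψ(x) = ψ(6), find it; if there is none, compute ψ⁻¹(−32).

14/3

Both pieces are strictly decreasing (slopes −6 and −4), so each is injective on its own interval.
The left piece maps (−∞, 6) onto (−40, ∞); the right piece maps [6, ∞) onto (−∞, −40].
These images together cover ℝ, so ψ is surjective.
Because the two images are disjoint, no x < 6 has ψ(x) = ψ(6), so we compute ψ⁻¹(−32): −32 lies in (−40, ∞), so solve −6x − 4 = −32: x = (−32 + 4)/(−6) = 14/3.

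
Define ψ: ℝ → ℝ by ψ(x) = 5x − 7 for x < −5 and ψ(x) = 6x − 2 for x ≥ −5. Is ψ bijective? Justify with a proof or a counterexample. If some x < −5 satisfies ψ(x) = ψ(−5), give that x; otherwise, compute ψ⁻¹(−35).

Both pieces are strictly increasing (slopes 5 and 6), so each is injective on its own interval.
The left piece maps (−∞, −5) onto (−∞, −32); the right piece maps [−5, ∞) onto [−32, ∞).
Since −32 = −32, the images partition ℝ: ψ is injective and surjective, hence bijective.
Because the two images are disjoint, no x < −5 has ψ(x) = ψ(−5), so we compute ψ⁻¹(−35): −35 lies in (−∞, −32), so solve 5x − 7 = −35: x = (−35 + 7)/5 = −28/5.

-28/5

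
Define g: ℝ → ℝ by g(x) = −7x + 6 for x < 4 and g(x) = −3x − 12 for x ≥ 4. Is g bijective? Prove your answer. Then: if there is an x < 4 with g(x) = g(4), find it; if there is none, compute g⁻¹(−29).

Both pieces are strictly decreasing (slopes −7 and −3), so each is injective on its own interval.
The left piece maps (−∞, 4) onto (−22, ∞); the right piece maps [4, ∞) onto (−∞, −24].
The images leave a gap (−22 has no preimage), so g is not surjective, hence not bijective.
Because the two images are disjoint, no x < 4 has g(x) = g(4), so we compute g⁻¹(−29): −29 lies in (−∞, −24], so solve −3x − 12 = −29: x = (−29 + 12)/(−3) = 17/3.

17/3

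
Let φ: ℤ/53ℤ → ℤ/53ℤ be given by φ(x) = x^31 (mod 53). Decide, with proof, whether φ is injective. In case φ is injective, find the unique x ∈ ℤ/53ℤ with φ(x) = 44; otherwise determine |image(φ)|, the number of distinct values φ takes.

Since 53 is prime, the nonzero elements of ℤ/53ℤ form a cyclic group of order 52.
As gcd(31, 52) = 1, raising to the 31st power is a bijection on this group: if s^31 ≡ t^31 then (st^{−1})^31 = 1, and the only element of order dividing gcd(31, 52) = 1 is 1, so s = t.
With φ(0) = 0 this makes φ injective on all of ℤ/53ℤ, hence bijective (finite equal-size domain and codomain). In particular φ is injective.
Since φ is injective, we find the preimage of 44. The inverse of x ↦ x^31 on (ℤ/53ℤ)^× is x ↦ x^47, because 31·47 = 1457 = 28·52 + 1 ≡ 1 (mod 52) and x^{52} = 1 for x ≠ 0 (Fermat). So φ⁻¹(44) = 44^47 mod 53.
Repeated squaring mod 53: 44^1 ≡ 44, 44^2 ≡ 44² = 1936 ≡ 28, 44^4 ≡ 28² = 784 ≡ 42, 44^8 ≡ 42² = 1764 ≡ 15, 44^16 ≡ 15² = 225 ≡ 13, 44^32 ≡ 13² = 169 ≡ 10. Since 47 = 32 + 8 + 4 + 2 + 1, 44^47 ≡ 10·15·42·28·44: 10·15 = 150 ≡ 44, then 44·42 = 1848 ≡ 46, then 46·28 = 1288 ≡ 16, then 16·44 = 704 ≡ 15. So 44^47 ≡ 15 (mod 53).
Hence φ⁻¹(44) = 15.

15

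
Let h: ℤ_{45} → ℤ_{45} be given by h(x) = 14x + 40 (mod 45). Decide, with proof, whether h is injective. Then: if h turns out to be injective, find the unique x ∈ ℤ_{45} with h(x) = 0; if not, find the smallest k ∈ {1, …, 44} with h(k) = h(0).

Suppose h(a) = h(b) in ℤ_{45}. Then 14a + 40 ≡ 14b + 40 (mod 45), hence 14(a − b) ≡ 0 (mod 45).
Since gcd(14, 45) = 1, 14 is invertible modulo 45, hence a − b ≡ 0 (mod 45), i.e. a = b.
Thus h is injective.
We now compute 14⁻¹ mod 45 explicitly. Euclid's algorithm: 45 = 3·14 + 3, 14 = 4·3 + 2, 3 = 1·2 + 1; back-substituting gives 1 = 29·14 − 9·45, so 14⁻¹ ≡ 29 (mod 45).
Since h is injective, we compute h⁻¹(0): solve 14x + 40 ≡ 0 (mod 45), i.e. 14x ≡ 5 (mod 45).
Multiplying by 14⁻¹ = 29 gives x ≡ 29·5 = 145 = 3·45 + 10 ≡ 10 (mod 45).
Check: h(10) = 14·10 + 40 = 180 = 4·45 + 0 ≡ 0 (mod 45).

10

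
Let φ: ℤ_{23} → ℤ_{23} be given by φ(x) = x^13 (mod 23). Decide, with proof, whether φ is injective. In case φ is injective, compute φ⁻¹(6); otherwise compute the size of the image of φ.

Since 23 is prime, the nonzero elements of ℤ_{23} form a cyclic group of order 22.
As gcd(13, 22) = 1, raising to the 13th power is a bijection on this group: if a^13 ≡ b^13 then (ab^{−1})^13 = 1, and the only element of order dividing gcd(13, 22) = 1 is 1, so a = b.
With φ(0) = 0 this makes φ injective on all of ℤ_{23}, hence bijective (finite equal-size domain and codomain). In particular φ is injective.
Since φ is injective, we find the preimage of 6. The inverse of x ↦ x^13 on (ℤ_{23})^× is x ↦ x^17, because 13·17 = 221 = 10·22 + 1 ≡ 1 (mod 22) and x^{22} = 1 for x ≠ 0 (Fermat). So φ⁻¹(6) = 6^17 mod 23.
Repeated squaring mod 23: 6^1 ≡ 6, 6^2 ≡ 6² = 36 ≡ 13, 6^4 ≡ 13² = 169 ≡ 8, 6^8 ≡ 8² = 64 ≡ 18, 6^16 ≡ 18² = 324 ≡ 2. Since 17 = 16 + 1, 6^17 ≡ 2·6: 2·6 = 12. So 6^17 ≡ 12 (mod 23).
Hence φ⁻¹(6) = 12.

12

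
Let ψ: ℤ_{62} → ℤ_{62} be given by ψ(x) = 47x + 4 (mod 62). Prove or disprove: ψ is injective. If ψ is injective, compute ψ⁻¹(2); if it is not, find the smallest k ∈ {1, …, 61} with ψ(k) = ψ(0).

58

If ψ(s) = ψ(t), then 47s ≡ 47t (mod 62). Because gcd(47, 62) = 1, we may cancel 47 to get s ≡ t (mod 62).
So ψ is injective.
We now compute 47⁻¹ mod 62 explicitly. Euclid's algorithm: 62 = 1·47 + 15, 47 = 3·15 + 2, 15 = 7·2 + 1; back-substituting gives 1 = 33·47 − 25·62, so 47⁻¹ ≡ 33 (mod 62).
Since ψ is injective, we find ψ⁻¹(2): we need 47x ≡ 2 − 4 ≡ 60 (mod 62). Using 47⁻¹ = 33: x ≡ 33·60 = 1980 = 31·62 + 58, so x = 58.
Check: ψ(58) = 47·58 + 4 = 2730 = 44·62 + 2 ≡ 2 (mod 62).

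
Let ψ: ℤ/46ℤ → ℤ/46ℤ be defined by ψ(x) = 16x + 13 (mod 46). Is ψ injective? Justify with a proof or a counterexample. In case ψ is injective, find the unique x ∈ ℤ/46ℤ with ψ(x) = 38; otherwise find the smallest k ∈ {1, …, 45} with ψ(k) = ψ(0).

23

Recall that injectivity means: for all x_1, x_2 in the domain, ψ(x_1) = ψ(x_2) implies x_1 = x_2.
We have gcd(16, 46) = 2 > 1. Taking x_1 = 0 and x_2 = 23: ψ(0) = 13 and ψ(23) = 16·23 + 13 = 381 ≡ 13 (mod 46).
So ψ(0) = ψ(23) while 0 ≠ 23, thus ψ is not injective.
Since ψ is not injective, we find the least positive k with ψ(k) = ψ(0): this means 16k ≡ 0 (mod 46), i.e. 46 ∣ 16k. Since gcd(16, 46) = 2, dividing through by 2 this holds exactly when 23 ∣ 8k, and as gcd(8, 23) = 1, exactly when 23 ∣ k.
The smallest positive such k is 23.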